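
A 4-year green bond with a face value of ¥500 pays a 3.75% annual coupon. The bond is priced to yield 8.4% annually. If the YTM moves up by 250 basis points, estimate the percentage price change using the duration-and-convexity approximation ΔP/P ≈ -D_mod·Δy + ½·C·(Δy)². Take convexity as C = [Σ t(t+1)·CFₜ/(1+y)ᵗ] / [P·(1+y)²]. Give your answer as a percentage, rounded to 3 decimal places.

-8.198%

With y = 0.084:
  t   CF        PV=CF/(1+0.084)^t    t·PV        t(t+1)·PV
  1        18.75        17.2970        17.2970          34.5941
  2        18.75        15.9567        31.9134          95.7401
  3        18.75        14.7202        44.1606         176.6423
  4       518.75       375.6998     1,502.7993       7,513.9963
  Σ                    423.6737     1,596.1703       7,820.9728
P = 423.6737; D_Mac = 3.76745 yrs; D_mod = 3.47551 yrs; C = 15.70980.
Duration effect: -3.47551 × (+0.025) = -0.086888
Convexity effect: 0.5 × 15.70980 × (0.025)² = +0.0049093
ΔP/P ≈ -0.086888 + 0.0049093 = -0.081978 = -8.1978%.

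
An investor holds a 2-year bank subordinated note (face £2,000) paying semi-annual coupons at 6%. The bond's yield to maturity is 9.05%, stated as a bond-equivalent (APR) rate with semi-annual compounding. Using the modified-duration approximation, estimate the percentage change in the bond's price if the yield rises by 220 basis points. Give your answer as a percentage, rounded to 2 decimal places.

-4.02%

Periodic yield y = 0.04525. Modified duration first:
  t   CF        PV=CF/(1+0.04525)^t    t·PV
  1        60.00        57.4025        57.4025
  2        60.00        54.9175       109.8350
  3        60.00        52.5401       157.6202
  4     2,060.00     1,725.7843     6,903.1372
  Σ                  1,890.6444     7,227.9950
P = 1,890.6444; D_Mac = 3.82303 half-year periods = 1.91152 yrs; D_mod = 1.91152/(1+0.04525) = 1.82876 yrs.
ΔP/P ≈ -D_mod · Δy = -1.82876 × (+0.022) = -0.040233 = -4.0233%.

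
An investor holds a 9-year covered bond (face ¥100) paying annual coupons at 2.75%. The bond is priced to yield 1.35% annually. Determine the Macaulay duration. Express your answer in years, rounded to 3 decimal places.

Periodic yield y = 0.0135. Discount each cash flow and weight by its year:
  t   CF        PV=CF/(1+0.0135)^t    t·PV
  1         2.75         2.7134         2.7134
  2         2.75         2.6772         5.3545
  3         2.75         2.6416         7.9247
  4         2.75         2.6064        10.4255
  5         2.75         2.5717        12.8583
  6         2.75         2.5374        15.2244
  7         2.75         2.5036        17.5253
  8         2.75         2.4703        19.7621
  9       102.75        91.0685       819.6163
  Σ                    111.7900       911.4044
Price P = Σ PV = 111.7900.
Macaulay duration = Σ(t·PV) / P = 911.4044 / 111.7900 = 8.15283 years.

8.153 years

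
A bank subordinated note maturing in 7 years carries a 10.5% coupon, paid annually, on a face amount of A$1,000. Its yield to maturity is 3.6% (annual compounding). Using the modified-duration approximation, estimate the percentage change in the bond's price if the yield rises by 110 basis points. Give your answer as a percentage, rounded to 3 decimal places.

-5.930%

Periodic yield y = 0.036. Modified duration first:
  t   CF        PV=CF/(1+0.036)^t    t·PV
  1       105.00       101.3514       101.3514
  2       105.00        97.8295       195.6590
  3       105.00        94.4300       283.2900
  4       105.00        91.1487       364.5946
  5       105.00        87.9813       439.9066
  6       105.00        84.9241       509.5444
  7     1,105.00       862.6686     6,038.6802
  Σ                  1,420.3335     7,933.0262
P = 1,420.3335; D_Mac = 5.58533 yrs; D_mod = 5.58533/(1+0.036) = 5.39124 yrs.
ΔP/P ≈ -D_mod · Δy = -5.39124 × (+0.011) = -0.059304 = -5.9304%.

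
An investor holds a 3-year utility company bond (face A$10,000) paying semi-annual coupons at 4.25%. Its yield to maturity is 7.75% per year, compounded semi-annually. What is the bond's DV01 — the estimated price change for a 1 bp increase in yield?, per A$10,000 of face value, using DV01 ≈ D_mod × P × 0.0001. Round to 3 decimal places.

Periodic yield y = 0.03875.
  t   CF        PV=CF/(1+0.03875)^t    t·PV
  1       212.50       204.5728       204.5728
  2       212.50       196.9413       393.8827
  3       212.50       189.5945       568.7836
  4       212.50       182.5218       730.0873
  5       212.50       175.7129       878.5647
  6    10,212.50     8,129.5377    48,777.2261
  Σ                  9,078.8811    51,553.1172
P = 9,078.8811; D_Mac = 5.67836 half-year periods = 2.83918 yrs; D_mod = 2.73326 yrs.
DV01 ≈ 2.73326 × 9,078.8811 × 0.0001 = 2.481498.

A$2.481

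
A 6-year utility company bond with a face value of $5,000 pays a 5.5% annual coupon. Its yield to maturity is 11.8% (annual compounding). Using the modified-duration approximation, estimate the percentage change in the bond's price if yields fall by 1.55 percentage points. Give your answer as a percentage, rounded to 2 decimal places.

+7.11%

Periodic yield y = 0.118. Modified duration first:
  t   CF        PV=CF/(1+0.118)^t    t·PV
  1       275.00       245.9750       245.9750
  2       275.00       220.0134       440.0268
  3       275.00       196.7919       590.3758
  4       275.00       176.0214       704.0856
  5       275.00       157.4431       787.2156
  6     5,275.00     2,701.2927    16,207.7561
  Σ                  3,697.5375    18,975.4348
P = 3,697.5375; D_Mac = 5.13191 yrs; D_mod = 5.13191/(1+0.118) = 4.59026 yrs.
ΔP/P ≈ -D_mod · Δy = -4.59026 × (-0.0155) = +0.071149 = +7.1149%.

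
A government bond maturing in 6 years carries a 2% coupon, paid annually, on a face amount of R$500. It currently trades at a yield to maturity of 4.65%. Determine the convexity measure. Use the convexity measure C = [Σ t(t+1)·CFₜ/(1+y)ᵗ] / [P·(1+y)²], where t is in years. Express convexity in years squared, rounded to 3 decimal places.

35.705

With y = 0.0465:
  t   CF        PV=CF/(1+0.0465)^t    t·PV        t(t+1)·PV
  1        10.00         9.5557         9.5557          19.1113
  2        10.00         9.1311        18.2621          54.7864
  3        10.00         8.7253        26.1760         104.7041
  4        10.00         8.3376        33.3506         166.7528
  5        10.00         7.9672        39.8358         239.0150
  6       510.00       388.2708     2,329.6251      16,307.3755
  Σ                    431.9877     2,456.8053      16,891.7450
P = 431.9877.
Convexity = Σ t(t+1)·PV / [P·(1+y)²] = 16,891.7450 / (431.9877 × 1.095162) = 35.70464.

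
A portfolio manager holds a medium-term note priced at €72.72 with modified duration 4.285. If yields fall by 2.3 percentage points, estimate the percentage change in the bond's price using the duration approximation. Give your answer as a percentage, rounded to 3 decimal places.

Duration approximation: ΔP/P ≈ -D_mod · Δy = -4.285 × (-0.023) = +0.098555.
As a percentage: +9.8555%.

+9.856%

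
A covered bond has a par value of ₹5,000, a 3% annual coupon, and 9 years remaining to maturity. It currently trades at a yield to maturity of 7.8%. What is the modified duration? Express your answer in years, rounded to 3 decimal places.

Periodic yield y = 0.078. First find Macaulay duration:
  t   CF        PV=CF/(1+0.078)^t    t·PV
  1       150.00       139.1466       139.1466
  2       150.00       129.0784       258.1569
  3       150.00       119.7388       359.2165
  4       150.00       111.0750       444.2999
  5       150.00       103.0380       515.1900
  6       150.00        95.5826       573.4954
  7       150.00        88.6666       620.6660
  8       150.00        82.2510       658.0080
  9     5,150.00     2,619.6205    23,576.5846
  Σ                  3,488.1975    27,144.7638
P = 3,488.1975; Macaulay duration = 27,144.7638 / 3,488.1975 = 7.78189 years.
Modified duration = D_Mac / (1 + y) = 7.78189 / 1.078 = 7.21882 years.

7.219 years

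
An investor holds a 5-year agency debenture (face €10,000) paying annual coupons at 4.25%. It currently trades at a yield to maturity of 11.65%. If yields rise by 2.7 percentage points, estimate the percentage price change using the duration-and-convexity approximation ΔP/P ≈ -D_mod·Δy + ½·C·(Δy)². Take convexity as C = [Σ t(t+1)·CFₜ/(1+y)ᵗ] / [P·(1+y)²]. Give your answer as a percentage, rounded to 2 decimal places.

-10.19%

With y = 0.1165:
  t   CF        PV=CF/(1+0.1165)^t    t·PV        t(t+1)·PV
  1       425.00       380.6538       380.6538         761.3077
  2       425.00       340.9349       681.8698       2,045.6095
  3       425.00       305.3604       916.0813       3,664.3251
  4       425.00       273.4979     1,093.9917       5,469.9583
  5    10,425.00     6,008.7264    30,043.6318     180,261.7908
  Σ                  7,309.1734    33,116.2284     192,202.9913
P = 7,309.1734; D_Mac = 4.53078 yrs; D_mod = 4.05802 yrs; C = 21.09475.
Duration effect: -4.05802 × (+0.027) = -0.109566
Convexity effect: 0.5 × 21.09475 × (0.027)² = +0.0076890
ΔP/P ≈ -0.109566 + 0.0076890 = -0.101877 = -10.1877%.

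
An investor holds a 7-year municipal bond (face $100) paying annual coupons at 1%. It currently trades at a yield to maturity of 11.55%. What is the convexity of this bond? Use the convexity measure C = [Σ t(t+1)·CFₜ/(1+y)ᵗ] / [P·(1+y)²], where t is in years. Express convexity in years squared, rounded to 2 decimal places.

42.40

With y = 0.1155:
  t   CF        PV=CF/(1+0.1155)^t    t·PV        t(t+1)·PV
  1         1.00         0.8965         0.8965           1.7929
  2         1.00         0.8036         1.6073           4.8218
  3         1.00         0.7204         2.1613           8.6451
  4         1.00         0.6458         2.5833          12.9167
  5         1.00         0.5790         2.8948          17.3689
  6         1.00         0.5190         3.1141          21.7988
  7       101.00        46.9931       328.9519       2,631.6152
  Σ                     51.1575       342.2092       2,698.9595
P = 51.1575.
Convexity = Σ t(t+1)·PV / [P·(1+y)²] = 2,698.9595 / (51.1575 × 1.244340) = 42.39827.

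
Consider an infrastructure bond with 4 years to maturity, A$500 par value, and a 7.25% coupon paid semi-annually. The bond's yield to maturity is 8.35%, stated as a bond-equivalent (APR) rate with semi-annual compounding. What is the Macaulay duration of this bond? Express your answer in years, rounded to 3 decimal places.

3.533 years

Periodic yield y = 0.04175. Discount each cash flow and weight by its period:
  t   CF        PV=CF/(1+0.04175)^t    t·PV
  1       18.125        17.3986        17.3986
  2       18.125        16.7013        33.4027
  3       18.125        16.0320        48.0960
  4       18.125        15.3895        61.5579
  5       18.125        14.7727        73.8636
  6       18.125        14.1807        85.0841
  7       18.125        13.6124        95.2865
  8      518.125       373.5308     2,988.2468
  Σ                    481.6180     3,402.9361
Price P = Σ PV = 481.6180.
Macaulay duration = Σ(t·PV) / P = 3,402.9361 / 481.6180 = 7.06563 half-year periods.
In years: 7.06563 / 2 = 3.53282 years.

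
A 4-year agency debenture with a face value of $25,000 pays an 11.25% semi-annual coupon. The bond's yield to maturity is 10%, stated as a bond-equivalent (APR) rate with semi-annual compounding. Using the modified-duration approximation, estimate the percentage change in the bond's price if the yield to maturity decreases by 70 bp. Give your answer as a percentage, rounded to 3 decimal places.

Periodic yield y = 0.05. Modified duration first:
  t   CF        PV=CF/(1+0.05)^t    t·PV
  1     1,406.25     1,339.2857     1,339.2857
  2     1,406.25     1,275.5102     2,551.0204
  3     1,406.25     1,214.7716     3,644.3149
  4     1,406.25     1,156.9254     4,627.7014
  5     1,406.25     1,101.8337     5,509.1684
  6     1,406.25     1,049.3654     6,296.1924
  7     1,406.25       999.3956     6,995.7693
  8    26,406.25    17,872.7894   142,982.3152
  Σ                 26,009.8770   173,945.7678
P = 26,009.8770; D_Mac = 6.68768 half-year periods = 3.34384 yrs; D_mod = 3.34384/(1+0.05) = 3.18461 yrs.
ΔP/P ≈ -D_mod · Δy = -3.18461 × (-0.007) = +0.022292 = +2.2292%.

+2.229%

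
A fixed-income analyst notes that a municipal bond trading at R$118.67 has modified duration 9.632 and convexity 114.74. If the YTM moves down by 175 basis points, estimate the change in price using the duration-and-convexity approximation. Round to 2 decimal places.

Duration effect: -D_mod·Δy = -9.632 × (-0.0175) = +0.168560
Convexity effect: ½·C·(Δy)² = 0.5 × 114.74 × (-0.0175)² = +0.0175695625
ΔP/P ≈ +0.168560 + 0.0175695625 = +0.1861295625
ΔP ≈ 118.67 × (+0.1861295625) = +22.087995181875.

+R$22.09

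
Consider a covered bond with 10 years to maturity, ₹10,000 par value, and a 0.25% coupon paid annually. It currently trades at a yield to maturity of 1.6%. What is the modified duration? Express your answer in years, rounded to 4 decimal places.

Periodic yield y = 0.016. First find Macaulay duration:
  t   CF        PV=CF/(1+0.016)^t    t·PV
  1        25.00        24.6063        24.6063
  2        25.00        24.2188        48.4376
  3        25.00        23.8374        71.5122
  4        25.00        23.4620        93.8480
  5        25.00        23.0925       115.4626
  6        25.00        22.7289       136.3732
  7        25.00        22.3709       156.5965
  8        25.00        22.0186       176.1491
  9        25.00        21.6719       195.0469
  10   10,025.00     8,553.5678    85,535.6779
  Σ                  8,761.5751    86,553.7104
P = 8,761.5751; Macaulay duration = 86,553.7104 / 8,761.5751 = 9.87878 years.
Modified duration = D_Mac / (1 + y) = 9.87878 / 1.016 = 9.72321 years.

9.7232 years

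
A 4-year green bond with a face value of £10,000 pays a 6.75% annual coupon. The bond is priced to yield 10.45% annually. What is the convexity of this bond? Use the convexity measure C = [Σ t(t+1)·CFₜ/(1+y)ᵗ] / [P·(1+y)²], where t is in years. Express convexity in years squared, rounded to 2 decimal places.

14.28

With y = 0.1045:
  t   CF        PV=CF/(1+0.1045)^t    t·PV        t(t+1)·PV
  1       675.00       611.1363       611.1363       1,222.2725
  2       675.00       553.3149     1,106.6297       3,319.8891
  3       675.00       500.9641     1,502.8923       6,011.5693
  4    10,675.00     7,173.0689    28,692.2756     143,461.3781
  Σ                  8,838.4841    31,912.9339     154,015.1091
P = 8,838.4841.
Convexity = Σ t(t+1)·PV / [P·(1+y)²] = 154,015.1091 / (8,838.4841 × 1.219920) = 14.28414.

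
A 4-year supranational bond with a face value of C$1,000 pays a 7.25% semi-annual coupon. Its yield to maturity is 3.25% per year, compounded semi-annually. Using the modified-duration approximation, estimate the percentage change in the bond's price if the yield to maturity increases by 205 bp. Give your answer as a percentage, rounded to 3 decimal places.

Periodic yield y = 0.01625. Modified duration first:
  t   CF        PV=CF/(1+0.01625)^t    t·PV
  1        36.25        35.6704        35.6704
  2        36.25        35.1000        70.2000
  3        36.25        34.5387       103.6162
  4        36.25        33.9864       135.9458
  5        36.25        33.4430       167.2150
  6        36.25        32.9082       197.4494
  7        36.25        32.3820       226.6742
  8     1,036.25       910.8777     7,287.0217
  Σ                  1,148.9065     8,223.7926
P = 1,148.9065; D_Mac = 7.15793 half-year periods = 3.57897 yrs; D_mod = 3.57897/(1+0.01625) = 3.52174 yrs.
ΔP/P ≈ -D_mod · Δy = -3.52174 × (+0.0205) = -0.072196 = -7.2196%.

-7.220%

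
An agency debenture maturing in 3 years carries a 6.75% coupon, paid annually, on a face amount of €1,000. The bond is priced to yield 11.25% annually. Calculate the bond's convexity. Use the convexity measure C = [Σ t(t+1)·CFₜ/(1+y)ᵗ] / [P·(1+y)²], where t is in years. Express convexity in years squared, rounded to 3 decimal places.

8.848

With y = 0.1125:
  t   CF        PV=CF/(1+0.1125)^t    t·PV        t(t+1)·PV
  1        67.50        60.6742        60.6742         121.3483
  2        67.50        54.5386       109.0771         327.2314
  3     1,067.50       775.2965     2,325.8895       9,303.5580
  Σ                    890.5092     2,495.6408       9,752.1378
P = 890.5092.
Convexity = Σ t(t+1)·PV / [P·(1+y)²] = 9,752.1378 / (890.5092 × 1.237656) = 8.84833.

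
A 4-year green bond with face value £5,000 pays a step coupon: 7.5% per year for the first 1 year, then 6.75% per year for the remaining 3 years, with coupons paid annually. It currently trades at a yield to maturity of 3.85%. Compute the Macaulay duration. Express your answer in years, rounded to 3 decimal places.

Periodic yield y = 0.0385. Discount each cash flow and weight by its year:
  t   CF        PV=CF/(1+0.0385)^t    t·PV
  1       375.00       361.0977       361.0977
  2       337.50       312.9398       625.8796
  3       337.50       301.3383       904.0148
  4     5,337.50     4,588.9348    18,355.7391
  Σ                  5,564.3105    20,246.7312
Price P = Σ PV = 5,564.3105.
Macaulay duration = Σ(t·PV) / P = 20,246.7312 / 5,564.3105 = 3.63868 years.

3.639 years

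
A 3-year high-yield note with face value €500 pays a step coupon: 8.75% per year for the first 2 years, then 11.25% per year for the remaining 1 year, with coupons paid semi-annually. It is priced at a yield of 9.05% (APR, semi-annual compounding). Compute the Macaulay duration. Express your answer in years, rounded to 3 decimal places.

2.702 years

Periodic yield y = 0.04525. Discount each cash flow and weight by its period:
  t   CF        PV=CF/(1+0.04525)^t    t·PV
  1       21.875        20.9280        20.9280
  2       21.875        20.0220        40.0440
  3       21.875        19.1552        57.4657
  4       21.875        18.3260        73.3039
  5       28.125        22.5420       112.7098
  6      528.125       404.9633     2,429.7798
  Σ                    505.9365     2,734.2313
Price P = Σ PV = 505.9365.
Macaulay duration = Σ(t·PV) / P = 2,734.2313 / 505.9365 = 5.40430 half-year periods.
In years: 5.40430 / 2 = 2.70215 years.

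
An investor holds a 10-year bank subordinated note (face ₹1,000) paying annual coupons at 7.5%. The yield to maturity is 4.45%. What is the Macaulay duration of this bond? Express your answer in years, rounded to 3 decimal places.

Periodic yield y = 0.0445. Discount each cash flow and weight by its year:
  t   CF        PV=CF/(1+0.0445)^t    t·PV
  1        75.00        71.8047        71.8047
  2        75.00        68.7455       137.4910
  3        75.00        65.8167       197.4500
  4        75.00        63.0126       252.0505
  5        75.00        60.3280       301.6401
  6        75.00        57.7578       346.5468
  7        75.00        55.2971       387.0795
  8        75.00        52.9412       423.5295
  9        75.00        50.6857       456.1711
  10    1,075.00       695.5431     6,955.4306
  Σ                  1,241.9323     9,529.1938
Price P = Σ PV = 1,241.9323.
Macaulay duration = Σ(t·PV) / P = 9,529.1938 / 1,241.9323 = 7.67288 years.

7.673 years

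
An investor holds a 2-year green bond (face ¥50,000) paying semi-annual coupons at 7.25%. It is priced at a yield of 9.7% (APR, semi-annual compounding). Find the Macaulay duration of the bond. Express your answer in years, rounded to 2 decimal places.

1.89 years

Periodic yield y = 0.0485. Discount each cash flow and weight by its period:
  t   CF        PV=CF/(1+0.0485)^t    t·PV
  1     1,812.50     1,728.6600     1,728.6600
  2     1,812.50     1,648.6981     3,297.3963
  3     1,812.50     1,572.4350     4,717.3051
  4    51,812.50    42,870.7231   171,482.8924
  Σ                 47,820.5162   181,226.2537
Price P = Σ PV = 47,820.5162.
Macaulay duration = Σ(t·PV) / P = 181,226.2537 / 47,820.5162 = 3.78972 half-year periods.
In years: 3.78972 / 2 = 1.89486 years.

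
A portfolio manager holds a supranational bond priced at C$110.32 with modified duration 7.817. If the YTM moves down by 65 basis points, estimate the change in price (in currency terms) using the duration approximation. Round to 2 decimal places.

+C$5.61

Duration approximation: ΔP/P ≈ -D_mod · Δy = -7.817 × (-0.0065) = +0.0508105.
ΔP ≈ 110.32 × (+0.0508105) = +5.60541436.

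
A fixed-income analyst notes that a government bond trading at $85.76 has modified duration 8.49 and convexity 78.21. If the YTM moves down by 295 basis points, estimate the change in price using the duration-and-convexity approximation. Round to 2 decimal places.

Duration effect: -D_mod·Δy = -8.49 × (-0.0295) = +0.250455
Convexity effect: ½·C·(Δy)² = 0.5 × 78.21 × (-0.0295)² = +0.03403112625
ΔP/P ≈ +0.250455 + 0.03403112625 = +0.28448612625
ΔP ≈ 85.76 × (+0.28448612625) = +24.3975301872.

+$24.40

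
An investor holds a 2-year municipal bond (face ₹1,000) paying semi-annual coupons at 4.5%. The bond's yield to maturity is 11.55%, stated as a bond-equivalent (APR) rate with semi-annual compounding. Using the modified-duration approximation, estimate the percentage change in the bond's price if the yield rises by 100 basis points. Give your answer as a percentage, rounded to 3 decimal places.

-1.825%

Periodic yield y = 0.05775. Modified duration first:
  t   CF        PV=CF/(1+0.05775)^t    t·PV
  1        22.50        21.2716        21.2716
  2        22.50        20.1102        40.2204
  3        22.50        19.0122        57.0367
  4     1,022.50       816.8291     3,267.3162
  Σ                    877.2231     3,385.8450
P = 877.2231; D_Mac = 3.85973 half-year periods = 1.92987 yrs; D_mod = 1.92987/(1+0.05775) = 1.82450 yrs.
ΔP/P ≈ -D_mod · Δy = -1.82450 × (+0.01) = -0.018245 = -1.8245%.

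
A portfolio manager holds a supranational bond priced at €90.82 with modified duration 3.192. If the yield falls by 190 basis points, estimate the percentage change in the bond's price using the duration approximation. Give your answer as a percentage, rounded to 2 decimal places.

+6.06%

Duration approximation: ΔP/P ≈ -D_mod · Δy = -3.192 × (-0.019) = +0.060648.
As a percentage: +6.0648%.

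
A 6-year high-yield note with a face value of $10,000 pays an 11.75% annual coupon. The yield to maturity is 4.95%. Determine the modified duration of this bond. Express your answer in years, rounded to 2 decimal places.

Periodic yield y = 0.0495. First find Macaulay duration:
  t   CF        PV=CF/(1+0.0495)^t    t·PV
  1     1,175.00     1,119.5808     1,119.5808
  2     1,175.00     1,066.7754     2,133.5507
  3     1,175.00     1,016.4606     3,049.3817
  4     1,175.00       968.5189     3,874.0756
  5     1,175.00       922.8384     4,614.1919
  6    11,175.00     8,362.8224    50,176.9345
  Σ                 13,456.9964    64,967.7152
P = 13,456.9964; Macaulay duration = 64,967.7152 / 13,456.9964 = 4.82780 years.
Modified duration = D_Mac / (1 + y) = 4.82780 / 1.0495 = 4.60010 years.

4.60 years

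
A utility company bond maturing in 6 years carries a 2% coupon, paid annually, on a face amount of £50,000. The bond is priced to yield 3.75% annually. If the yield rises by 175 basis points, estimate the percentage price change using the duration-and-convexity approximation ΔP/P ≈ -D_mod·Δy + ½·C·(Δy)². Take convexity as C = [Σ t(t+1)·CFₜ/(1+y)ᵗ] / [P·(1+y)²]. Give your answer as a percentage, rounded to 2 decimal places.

With y = 0.0375:
  t   CF        PV=CF/(1+0.0375)^t    t·PV        t(t+1)·PV
  1     1,000.00       963.8554       963.8554       1,927.7108
  2     1,000.00       929.0173     1,858.0345       5,574.1036
  3     1,000.00       895.4383     2,686.3150      10,745.2600
  4     1,000.00       863.0731     3,452.2924      17,261.4619
  5     1,000.00       831.8777     4,159.3884      24,956.3305
  6    51,000.00    40,892.3005   245,353.8031   1,717,476.6218
  Σ                 45,375.5623   258,473.6889   1,777,941.4887
P = 45,375.5623; D_Mac = 5.69632 yrs; D_mod = 5.49043 yrs; C = 36.40150.
Duration effect: -5.49043 × (+0.0175) = -0.096082
Convexity effect: 0.5 × 36.40150 × (0.0175)² = +0.0055740
ΔP/P ≈ -0.096082 + 0.0055740 = -0.090509 = -9.0509%.

-9.05%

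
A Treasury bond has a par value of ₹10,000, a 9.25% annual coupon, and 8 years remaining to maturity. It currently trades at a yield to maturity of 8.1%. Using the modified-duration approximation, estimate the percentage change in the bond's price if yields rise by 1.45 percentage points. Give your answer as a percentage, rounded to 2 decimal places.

Periodic yield y = 0.081. Modified duration first:
  t   CF        PV=CF/(1+0.081)^t    t·PV
  1       925.00       855.6892       855.6892
  2       925.00       791.5719     1,583.1437
  3       925.00       732.2589     2,196.7767
  4       925.00       677.3903     2,709.5611
  5       925.00       626.6330     3,133.1650
  6       925.00       579.6790     3,478.0740
  7       925.00       536.2433     3,753.7031
  8    10,925.00     5,858.8974    46,871.1793
  Σ                 10,658.3629    64,581.2921
P = 10,658.3629; D_Mac = 6.05921 yrs; D_mod = 6.05921/(1+0.081) = 5.60519 yrs.
ΔP/P ≈ -D_mod · Δy = -5.60519 × (+0.0145) = -0.081275 = -8.1275%.

-8.13%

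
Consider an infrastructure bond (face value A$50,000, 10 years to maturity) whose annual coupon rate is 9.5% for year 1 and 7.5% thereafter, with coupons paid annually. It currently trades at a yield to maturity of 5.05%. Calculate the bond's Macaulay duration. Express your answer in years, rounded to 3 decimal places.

7.512 years

Periodic yield y = 0.0505. Discount each cash flow and weight by its year:
  t   CF        PV=CF/(1+0.0505)^t    t·PV
  1     4,750.00     4,521.6564     4,521.6564
  2     3,750.00     3,398.1235     6,796.2469
  3     3,750.00     3,234.7677     9,704.3031
  4     3,750.00     3,079.2648    12,317.0593
  5     3,750.00     2,931.2373    14,656.1867
  6     3,750.00     2,790.3259    16,741.9553
  7     3,750.00     2,656.1884    18,593.3186
  8     3,750.00     2,528.4992    20,227.9933
  9     3,750.00     2,406.9483    21,662.5345
  10   53,750.00    32,841.1156   328,411.1557
  Σ                 60,388.1269   453,632.4097
Price P = Σ PV = 60,388.1269.
Macaulay duration = Σ(t·PV) / P = 453,632.4097 / 60,388.1269 = 7.51195 years.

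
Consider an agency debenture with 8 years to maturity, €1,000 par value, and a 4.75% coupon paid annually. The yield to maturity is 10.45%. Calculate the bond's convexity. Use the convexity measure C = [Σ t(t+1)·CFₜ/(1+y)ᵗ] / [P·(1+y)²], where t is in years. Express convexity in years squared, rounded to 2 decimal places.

With y = 0.1045:
  t   CF        PV=CF/(1+0.1045)^t    t·PV        t(t+1)·PV
  1        47.50        43.0059        43.0059          86.0118
  2        47.50        38.9370        77.8739         233.6218
  3        47.50        35.2530       105.7591         423.0364
  4        47.50        31.9176       127.6705         638.3527
  5        47.50        28.8978       144.4891         866.9345
  6        47.50        26.1637       156.9822       1,098.8757
  7        47.50        23.6883       165.8180       1,326.5438
  8     1,047.50       472.9642     3,783.7136      34,053.4225
  Σ                    700.8275     4,605.3124      38,726.7992
P = 700.8275.
Convexity = Σ t(t+1)·PV / [P·(1+y)²] = 38,726.7992 / (700.8275 × 1.219920) = 45.29696.

45.30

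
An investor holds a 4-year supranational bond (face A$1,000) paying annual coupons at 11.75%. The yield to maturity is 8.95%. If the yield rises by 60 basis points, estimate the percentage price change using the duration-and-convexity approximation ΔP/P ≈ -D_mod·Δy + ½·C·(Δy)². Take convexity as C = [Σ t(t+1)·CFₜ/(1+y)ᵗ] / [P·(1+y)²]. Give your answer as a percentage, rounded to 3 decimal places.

-1.869%

With y = 0.0895:
  t   CF        PV=CF/(1+0.0895)^t    t·PV        t(t+1)·PV
  1       117.50       107.8476       107.8476         215.6953
  2       117.50        98.9882       197.9764         593.9292
  3       117.50        90.8565       272.5696       1,090.2784
  4     1,117.50       793.1194     3,172.4777      15,862.3887
  Σ                  1,090.8118     3,750.8714      17,762.2916
P = 1,090.8118; D_Mac = 3.43861 yrs; D_mod = 3.15613 yrs; C = 13.71812.
Duration effect: -3.15613 × (+0.006) = -0.018937
Convexity effect: 0.5 × 13.71812 × (0.006)² = +0.0002469
ΔP/P ≈ -0.018937 + 0.0002469 = -0.018690 = -1.8690%.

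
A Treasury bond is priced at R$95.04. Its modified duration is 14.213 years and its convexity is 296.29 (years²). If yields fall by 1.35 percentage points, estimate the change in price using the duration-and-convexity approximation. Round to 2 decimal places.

Duration effect: -D_mod·Δy = -14.213 × (-0.0135) = +0.1918755
Convexity effect: ½·C·(Δy)² = 0.5 × 296.29 × (-0.0135)² = +0.02699942625
ΔP/P ≈ +0.1918755 + 0.02699942625 = +0.21887492625
ΔP ≈ 95.04 × (+0.21887492625) = +20.8018729908.

+R$20.80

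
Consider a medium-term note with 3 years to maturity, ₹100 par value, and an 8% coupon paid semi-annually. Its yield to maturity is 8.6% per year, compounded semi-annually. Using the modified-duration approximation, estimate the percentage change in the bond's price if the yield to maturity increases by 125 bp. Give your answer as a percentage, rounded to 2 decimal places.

-3.26%

Periodic yield y = 0.043. Modified duration first:
  t   CF        PV=CF/(1+0.043)^t    t·PV
  1         4.00         3.8351         3.8351
  2         4.00         3.6770         7.3540
  3         4.00         3.5254        10.5762
  4         4.00         3.3800        13.5202
  5         4.00         3.2407        16.2035
  6       104.00        80.7844       484.7064
  Σ                     98.4426       536.1953
P = 98.4426; D_Mac = 5.44678 half-year periods = 2.72339 yrs; D_mod = 2.72339/(1+0.043) = 2.61111 yrs.
ΔP/P ≈ -D_mod · Δy = -2.61111 × (+0.0125) = -0.032639 = -3.2639%.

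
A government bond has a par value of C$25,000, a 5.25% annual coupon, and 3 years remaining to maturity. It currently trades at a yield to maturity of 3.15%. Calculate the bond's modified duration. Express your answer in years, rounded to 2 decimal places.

2.77 years

Periodic yield y = 0.0315. First find Macaulay duration:
  t   CF        PV=CF/(1+0.0315)^t    t·PV
  1     1,312.50     1,272.4188     1,272.4188
  2     1,312.50     1,233.5616     2,467.1232
  3    26,312.50    23,974.7682    71,924.3045
  Σ                 26,480.7486    75,663.8465
P = 26,480.7486; Macaulay duration = 75,663.8465 / 26,480.7486 = 2.85732 years.
Modified duration = D_Mac / (1 + y) = 2.85732 / 1.0315 = 2.77006 years.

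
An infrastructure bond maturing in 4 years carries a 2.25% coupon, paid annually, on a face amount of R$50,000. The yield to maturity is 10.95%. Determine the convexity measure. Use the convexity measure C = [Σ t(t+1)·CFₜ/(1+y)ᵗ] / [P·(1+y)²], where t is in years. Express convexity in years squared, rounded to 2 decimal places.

With y = 0.1095:
  t   CF        PV=CF/(1+0.1095)^t    t·PV        t(t+1)·PV
  1     1,125.00     1,013.9703     1,013.9703       2,027.9405
  2     1,125.00       913.8984     1,827.7968       5,483.3903
  3     1,125.00       823.7029     2,471.1087       9,884.4350
  4    51,125.00    33,738.3698   134,953.4794     674,767.3969
  Σ                 36,489.9414   140,266.3552     692,163.1627
P = 36,489.9414.
Convexity = Σ t(t+1)·PV / [P·(1+y)²] = 692,163.1627 / (36,489.9414 × 1.230990) = 15.40922.

15.41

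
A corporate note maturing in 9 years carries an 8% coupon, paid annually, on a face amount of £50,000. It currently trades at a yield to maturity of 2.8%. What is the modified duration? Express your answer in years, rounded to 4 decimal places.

Periodic yield y = 0.028. First find Macaulay duration:
  t   CF        PV=CF/(1+0.028)^t    t·PV
  1     4,000.00     3,891.0506     3,891.0506
  2     4,000.00     3,785.0687     7,570.1373
  3     4,000.00     3,681.9734    11,045.9202
  4     4,000.00     3,581.6862    14,326.7448
  5     4,000.00     3,484.1305    17,420.6527
  6     4,000.00     3,389.2320    20,335.3922
  7     4,000.00     3,296.9183    23,078.4283
  8     4,000.00     3,207.1190    25,656.9520
  9    54,000.00    42,116.8351   379,051.5155
  Σ                 70,434.0138   502,376.7936
P = 70,434.0138; Macaulay duration = 502,376.7936 / 70,434.0138 = 7.13259 years.
Modified duration = D_Mac / (1 + y) = 7.13259 / 1.028 = 6.93832 years.

6.9383 years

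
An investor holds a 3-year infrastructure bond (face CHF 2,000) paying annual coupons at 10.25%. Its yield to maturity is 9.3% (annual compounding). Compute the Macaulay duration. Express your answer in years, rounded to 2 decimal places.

Periodic yield y = 0.093. Discount each cash flow and weight by its year:
  t   CF        PV=CF/(1+0.093)^t    t·PV
  1       205.00       187.5572       187.5572
  2       205.00       171.5985       343.1970
  3     2,205.00     1,688.6829     5,066.0487
  Σ                  2,047.8386     5,596.8029
Price P = Σ PV = 2,047.8386.
Macaulay duration = Σ(t·PV) / P = 5,596.8029 / 2,047.8386 = 2.73303 years.

2.73 years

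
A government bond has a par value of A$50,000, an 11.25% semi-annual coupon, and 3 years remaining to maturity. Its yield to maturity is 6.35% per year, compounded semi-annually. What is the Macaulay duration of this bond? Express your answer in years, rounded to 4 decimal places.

2.6533 years

Periodic yield y = 0.03175. Discount each cash flow and weight by its period:
  t   CF        PV=CF/(1+0.03175)^t    t·PV
  1     2,812.50     2,725.9511     2,725.9511
  2     2,812.50     2,642.0655     5,284.1310
  3     2,812.50     2,560.7613     7,682.2839
  4     2,812.50     2,481.9591     9,927.8364
  5     2,812.50     2,405.5819    12,027.9094
  6    52,812.50    43,781.4218   262,688.5307
  Σ                 56,597.7406   300,336.6424
Price P = Σ PV = 56,597.7406.
Macaulay duration = Σ(t·PV) / P = 300,336.6424 / 56,597.7406 = 5.30651 half-year periods.
In years: 5.30651 / 2 = 2.65326 years.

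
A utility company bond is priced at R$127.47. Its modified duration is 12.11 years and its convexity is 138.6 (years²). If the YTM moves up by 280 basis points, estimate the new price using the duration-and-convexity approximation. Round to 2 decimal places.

R$91.17

Duration effect: -D_mod·Δy = -12.11 × (+0.028) = -0.339080
Convexity effect: ½·C·(Δy)² = 0.5 × 138.6 × (0.028)² = +0.0543312
ΔP/P ≈ -0.339080 + 0.0543312 = -0.2847488
New price ≈ 127.47 × (1 - 0.2847488) = 91.173070464.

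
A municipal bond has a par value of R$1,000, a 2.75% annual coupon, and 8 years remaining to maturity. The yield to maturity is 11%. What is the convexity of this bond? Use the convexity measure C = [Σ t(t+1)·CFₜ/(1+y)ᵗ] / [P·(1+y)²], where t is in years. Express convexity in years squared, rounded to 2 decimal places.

49.00

With y = 0.11:
  t   CF        PV=CF/(1+0.11)^t    t·PV        t(t+1)·PV
  1        27.50        24.7748        24.7748          49.5495
  2        27.50        22.3196        44.6392         133.9177
  3        27.50        20.1078        60.3233         241.2932
  4        27.50        18.1151        72.4604         362.3020
  5        27.50        16.3199        81.5996         489.5973
  6        27.50        14.7026        88.2157         617.5102
  7        27.50        13.2456        92.7192         741.7540
  8     1,027.50       445.8595     3,566.8758      32,101.8822
  Σ                    575.4449     4,031.6080      34,737.8061
P = 575.4449.
Convexity = Σ t(t+1)·PV / [P·(1+y)²] = 34,737.8061 / (575.4449 × 1.232100) = 48.99511.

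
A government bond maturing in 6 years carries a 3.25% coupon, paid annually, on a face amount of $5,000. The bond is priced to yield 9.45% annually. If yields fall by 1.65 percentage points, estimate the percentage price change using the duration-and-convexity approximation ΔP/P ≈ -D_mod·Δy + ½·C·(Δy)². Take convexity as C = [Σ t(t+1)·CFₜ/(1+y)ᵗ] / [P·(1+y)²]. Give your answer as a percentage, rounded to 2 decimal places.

+8.64%

With y = 0.0945:
  t   CF        PV=CF/(1+0.0945)^t    t·PV        t(t+1)·PV
  1       162.50       148.4696       148.4696         296.9392
  2       162.50       135.6506       271.3013         813.9038
  3       162.50       123.9385       371.8154       1,487.2614
  4       162.50       113.2375       452.9500       2,264.7502
  5       162.50       103.4605       517.3025       3,103.8147
  6     5,162.50     3,003.0701    18,018.4206     126,128.9440
  Σ                  3,627.8268    19,780.2593     134,095.6134
P = 3,627.8268; D_Mac = 5.45237 yrs; D_mod = 4.98161 yrs; C = 30.85578.
Duration effect: -4.98161 × (-0.0165) = +0.082197
Convexity effect: 0.5 × 30.85578 × (-0.0165)² = +0.0042002
ΔP/P ≈ +0.082197 + 0.0042002 = +0.086397 = +8.6397%.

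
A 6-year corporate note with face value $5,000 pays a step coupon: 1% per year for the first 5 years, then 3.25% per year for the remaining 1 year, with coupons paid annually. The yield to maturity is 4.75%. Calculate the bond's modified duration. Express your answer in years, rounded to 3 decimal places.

5.572 years

Periodic yield y = 0.0475. First find Macaulay duration:
  t   CF        PV=CF/(1+0.0475)^t    t·PV
  1        50.00        47.7327        47.7327
  2        50.00        45.5682        91.1364
  3        50.00        43.5019       130.5056
  4        50.00        41.5292       166.1169
  5        50.00        39.6460       198.2302
  6     5,162.50     3,907.8319    23,446.9915
  Σ                  4,125.8100    24,080.7133
P = 4,125.8100; Macaulay duration = 24,080.7133 / 4,125.8100 = 5.83660 years.
Modified duration = D_Mac / (1 + y) = 5.83660 / 1.0475 = 5.57194 years.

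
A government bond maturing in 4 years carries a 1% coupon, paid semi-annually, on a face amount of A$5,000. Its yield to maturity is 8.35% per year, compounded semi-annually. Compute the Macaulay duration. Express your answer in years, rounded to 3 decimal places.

3.918 years

Periodic yield y = 0.04175. Discount each cash flow and weight by its period:
  t   CF        PV=CF/(1+0.04175)^t    t·PV
  1        25.00        23.9981        23.9981
  2        25.00        23.0363        46.0726
  3        25.00        22.1131        66.3393
  4        25.00        21.2269        84.9075
  5        25.00        20.3762       101.8808
  6        25.00        19.5596       117.3573
  7        25.00        18.7757       131.4297
  8     5,025.00     3,622.6635    28,981.3078
  Σ                  3,771.7492    29,553.2932
Price P = Σ PV = 3,771.7492.
Macaulay duration = Σ(t·PV) / P = 29,553.2932 / 3,771.7492 = 7.83543 half-year periods.
In years: 7.83543 / 2 = 3.91772 years.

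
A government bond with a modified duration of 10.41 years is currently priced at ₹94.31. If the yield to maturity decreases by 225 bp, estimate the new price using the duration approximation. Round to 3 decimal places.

₹116.400

Duration approximation: ΔP/P ≈ -D_mod · Δy = -10.41 × (-0.0225) = +0.234225.
New price ≈ 94.31 × (1 + 0.234225) = 116.39975975.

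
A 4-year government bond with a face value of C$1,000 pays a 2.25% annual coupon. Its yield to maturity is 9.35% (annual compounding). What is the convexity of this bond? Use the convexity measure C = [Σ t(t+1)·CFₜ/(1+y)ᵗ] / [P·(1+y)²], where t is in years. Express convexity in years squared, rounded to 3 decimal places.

15.890

With y = 0.0935:
  t   CF        PV=CF/(1+0.0935)^t    t·PV        t(t+1)·PV
  1        22.50        20.5761        20.5761          41.1523
  2        22.50        18.8168        37.6335         112.9006
  3        22.50        17.2078        51.6235         206.4940
  4     1,022.50       715.1352     2,860.5409      14,302.7044
  Σ                    771.7359     2,970.3740      14,663.2512
P = 771.7359.
Convexity = Σ t(t+1)·PV / [P·(1+y)²] = 14,663.2512 / (771.7359 × 1.195742) = 15.89000.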